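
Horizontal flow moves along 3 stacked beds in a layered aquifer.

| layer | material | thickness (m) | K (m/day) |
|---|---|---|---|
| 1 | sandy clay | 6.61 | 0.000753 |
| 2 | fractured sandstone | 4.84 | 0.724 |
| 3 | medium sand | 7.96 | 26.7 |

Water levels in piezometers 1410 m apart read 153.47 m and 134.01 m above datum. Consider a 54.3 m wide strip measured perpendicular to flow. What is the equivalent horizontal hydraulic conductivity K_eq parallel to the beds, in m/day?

Flow is parallel to layering, so each bed carries its own Darcy discharge and the transmissivities add.
Σ(K_i·b_i) = 0.000753×6.61 + 0.724×4.84 + 26.7×7.96 = 216.0 m²/day.
Total thickness b = 19.41 m, so K_eq = Σ(K_i·b_i)/b = 11.13 m/day.

11.1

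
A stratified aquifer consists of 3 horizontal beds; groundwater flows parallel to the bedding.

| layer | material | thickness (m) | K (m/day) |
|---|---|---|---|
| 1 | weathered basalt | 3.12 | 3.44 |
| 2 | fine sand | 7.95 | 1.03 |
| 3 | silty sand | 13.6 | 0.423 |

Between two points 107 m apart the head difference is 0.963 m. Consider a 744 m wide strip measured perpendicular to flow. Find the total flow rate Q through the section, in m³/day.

Flow is parallel to layering, so each bed carries its own Darcy discharge and the transmissivities add.
Σ(K_i·b_i) = 3.44×3.12 + 1.03×7.95 + 0.423×13.6 = 24.67 m²/day.
Hydraulic gradient i = Δh / L = 0.963 / 107 = 0.009000.
Q = Σ(K_i·b_i) · W · i = 24.67 × 744 × 0.009000 = 165.2 m³/day.

165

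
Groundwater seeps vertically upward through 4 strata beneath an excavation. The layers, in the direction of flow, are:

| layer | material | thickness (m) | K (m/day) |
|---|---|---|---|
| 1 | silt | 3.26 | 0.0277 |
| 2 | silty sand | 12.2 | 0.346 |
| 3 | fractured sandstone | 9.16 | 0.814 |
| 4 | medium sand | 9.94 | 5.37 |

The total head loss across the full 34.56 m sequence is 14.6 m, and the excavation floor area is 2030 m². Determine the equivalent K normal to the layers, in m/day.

0.208

Flow is perpendicular to layering, so the layers act in series and the equivalent K is the thickness-weighted harmonic mean.
Total thickness L = 3.26 + 12.2 + 9.16 + 9.94 = 34.56 m.
Σ(b_i/K_i) = 3.26/0.0277 + 12.2/0.346 + 9.16/0.814 + 9.94/5.37 = 166.1 d.
K_eq = L / Σ(b_i/K_i) = 34.56 / 166.1 = 0.2081 m/day.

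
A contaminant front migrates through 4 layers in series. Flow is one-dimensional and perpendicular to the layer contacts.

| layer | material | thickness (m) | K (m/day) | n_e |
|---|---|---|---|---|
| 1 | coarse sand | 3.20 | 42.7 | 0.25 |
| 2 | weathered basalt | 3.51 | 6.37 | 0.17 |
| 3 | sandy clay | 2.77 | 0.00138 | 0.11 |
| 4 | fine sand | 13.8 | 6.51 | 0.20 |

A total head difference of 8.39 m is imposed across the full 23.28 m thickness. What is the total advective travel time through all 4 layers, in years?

With flow normal to the layers, continuity requires the same specific discharge q through every layer.
Σ(b_i/K_i) = 3.20/42.7 + 3.51/6.37 + 2.77/0.00138 + 13.8/6.51 = 2010 d.
q = Δh / Σ(b_i/K_i) = 8.39 / 2010 = 0.004174 m/day.
In each layer the seepage velocity is v_i = q/n_i, so the layer transit time is t_i = b_i·n_i / q:
  layer 1 (coarse sand): t_1 = 3.20 × 0.25 / 0.004174 = 191.7 d
  layer 2 (weathered basalt): t_2 = 3.51 × 0.17 / 0.004174 = 143.0 d
  layer 3 (sandy clay): t_3 = 2.77 × 0.11 / 0.004174 = 73.00 d
  layer 4 (fine sand): t_4 = 13.8 × 0.20 / 0.004174 = 661.2 d
Total t = Σ t_i = 1069 days = 2.926 years.

2.93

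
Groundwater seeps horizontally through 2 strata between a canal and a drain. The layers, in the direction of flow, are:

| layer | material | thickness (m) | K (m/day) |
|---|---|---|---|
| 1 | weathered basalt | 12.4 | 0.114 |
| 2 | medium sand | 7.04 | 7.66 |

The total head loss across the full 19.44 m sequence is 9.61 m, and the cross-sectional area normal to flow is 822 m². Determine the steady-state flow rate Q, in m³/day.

72.0

Flow is perpendicular to layering, so the layers act in series and the equivalent K is the thickness-weighted harmonic mean.
Total thickness L = 12.4 + 7.04 = 19.44 m.
Σ(b_i/K_i) = 12.4/0.114 + 7.04/7.66 = 109.7 d.
K_eq = L / Σ(b_i/K_i) = 19.44 / 109.7 = 0.1772 m/day.
Q = K_eq · A · (Δh/L) = 0.1772 × 822 × (9.61/19.44) = 72.02 m³/day.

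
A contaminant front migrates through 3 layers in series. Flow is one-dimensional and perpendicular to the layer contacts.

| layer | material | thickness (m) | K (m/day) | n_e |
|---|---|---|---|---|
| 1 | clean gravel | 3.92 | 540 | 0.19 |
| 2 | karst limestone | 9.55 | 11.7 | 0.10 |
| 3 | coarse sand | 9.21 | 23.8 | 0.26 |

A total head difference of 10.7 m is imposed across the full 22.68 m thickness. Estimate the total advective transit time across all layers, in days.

With flow normal to the layers, continuity requires the same specific discharge q through every layer.
Σ(b_i/K_i) = 3.92/540 + 9.55/11.7 + 9.21/23.8 = 1.210 d.
q = Δh / Σ(b_i/K_i) = 10.7 / 1.210 = 8.840 m/day.
In each layer the seepage velocity is v_i = q/n_i, so the layer transit time is t_i = b_i·n_i / q:
  layer 1 (clean gravel): t_1 = 3.92 × 0.19 / 8.840 = 0.08426 d
  layer 2 (karst limestone): t_2 = 9.55 × 0.10 / 8.840 = 0.1080 d
  layer 3 (coarse sand): t_3 = 9.21 × 0.26 / 8.840 = 0.2709 d
Total t = Σ t_i = 0.4632 days.

0.463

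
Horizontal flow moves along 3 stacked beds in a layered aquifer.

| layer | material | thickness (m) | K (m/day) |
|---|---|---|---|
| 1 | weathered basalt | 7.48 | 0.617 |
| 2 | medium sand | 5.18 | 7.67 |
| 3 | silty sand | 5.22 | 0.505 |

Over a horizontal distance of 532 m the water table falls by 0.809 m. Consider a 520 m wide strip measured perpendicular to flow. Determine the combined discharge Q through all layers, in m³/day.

37.2

Flow is parallel to layering, so each bed carries its own Darcy discharge and the transmissivities add.
Σ(K_i·b_i) = 0.617×7.48 + 7.67×5.18 + 0.505×5.22 = 46.98 m²/day.
Hydraulic gradient i = Δh / L = 0.809 / 532 = 0.001521.
Q = Σ(K_i·b_i) · W · i = 46.98 × 520 × 0.001521 = 37.15 m³/day.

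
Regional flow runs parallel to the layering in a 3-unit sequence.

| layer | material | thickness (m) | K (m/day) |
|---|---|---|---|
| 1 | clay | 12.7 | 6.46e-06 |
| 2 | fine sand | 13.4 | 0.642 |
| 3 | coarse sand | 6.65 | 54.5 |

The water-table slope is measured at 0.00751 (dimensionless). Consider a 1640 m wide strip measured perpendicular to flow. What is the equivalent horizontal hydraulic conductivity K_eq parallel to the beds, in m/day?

11.3

Flow is parallel to layering, so each bed carries its own Darcy discharge and the transmissivities add.
Σ(K_i·b_i) = 6.46e-06×12.7 + 0.642×13.4 + 54.5×6.65 = 371.0 m²/day.
Total thickness b = 32.75 m, so K_eq = Σ(K_i·b_i)/b = 11.33 m/day.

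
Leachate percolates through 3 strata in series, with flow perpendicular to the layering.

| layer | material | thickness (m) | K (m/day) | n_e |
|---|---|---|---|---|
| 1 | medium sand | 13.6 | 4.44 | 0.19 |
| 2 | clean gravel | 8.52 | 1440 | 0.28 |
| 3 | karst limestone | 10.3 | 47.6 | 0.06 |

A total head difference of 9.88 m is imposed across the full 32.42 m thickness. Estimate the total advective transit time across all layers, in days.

With flow normal to the layers, continuity requires the same specific discharge q through every layer.
Σ(b_i/K_i) = 13.6/4.44 + 8.52/1440 + 10.3/47.6 = 3.285 d.
q = Δh / Σ(b_i/K_i) = 9.88 / 3.285 = 3.007 m/day.
In each layer the seepage velocity is v_i = q/n_i, so the layer transit time is t_i = b_i·n_i / q:
  layer 1 (medium sand): t_1 = 13.6 × 0.19 / 3.007 = 0.8592 d
  layer 2 (clean gravel): t_2 = 8.52 × 0.28 / 3.007 = 0.7933 d
  layer 3 (karst limestone): t_3 = 10.3 × 0.06 / 3.007 = 0.2055 d
Total t = Σ t_i = 1.858 days.

1.86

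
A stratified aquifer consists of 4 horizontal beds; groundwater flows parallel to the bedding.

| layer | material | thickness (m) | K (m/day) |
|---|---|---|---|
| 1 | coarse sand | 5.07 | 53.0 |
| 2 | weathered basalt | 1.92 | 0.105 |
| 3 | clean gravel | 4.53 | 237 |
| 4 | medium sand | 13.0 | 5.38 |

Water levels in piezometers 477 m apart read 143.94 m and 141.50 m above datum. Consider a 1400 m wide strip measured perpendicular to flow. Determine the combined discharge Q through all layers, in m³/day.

10100

Flow is parallel to layering, so each bed carries its own Darcy discharge and the transmissivities add.
Σ(K_i·b_i) = 53.0×5.07 + 0.105×1.92 + 237×4.53 + 5.38×13.0 = 1412 m²/day.
Hydraulic gradient i = (143.94 − 141.50) / 477 = 2.44 / 477 = 0.005115.
Q = Σ(K_i·b_i) · W · i = 1412 × 1400 × 0.005115 = 10115 m³/day.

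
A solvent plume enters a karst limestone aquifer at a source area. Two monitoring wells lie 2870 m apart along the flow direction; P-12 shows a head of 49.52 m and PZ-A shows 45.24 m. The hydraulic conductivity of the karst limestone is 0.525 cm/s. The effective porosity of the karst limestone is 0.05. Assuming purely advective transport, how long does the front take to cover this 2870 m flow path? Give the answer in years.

Convert K: 0.525 cm/s × 864 = 453.6 m/day.
Hydraulic gradient i = (49.52 − 45.24) / 2870 = 4.28 / 2870 = 0.001491.
Darcy flux q = K · i = 453.6 × 0.001491 = 0.6764 m/day.
Seepage velocity v = q / n_e = 0.6764 / 0.05 = 13.53 m/day.
Travel time t = L / v = 2870 / 13.53 = 212.1 days = 0.5808 years.

0.581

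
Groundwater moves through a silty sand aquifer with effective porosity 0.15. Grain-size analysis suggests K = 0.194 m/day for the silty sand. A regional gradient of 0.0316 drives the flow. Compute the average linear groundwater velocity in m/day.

Hydraulic gradient i = 0.0316.
Darcy flux q = K · i = 0.1940 × 0.03160 = 0.006130 m/day.
Seepage velocity v = q / n_e = 0.006130 / 0.15 = 0.04087 m/day.

0.0409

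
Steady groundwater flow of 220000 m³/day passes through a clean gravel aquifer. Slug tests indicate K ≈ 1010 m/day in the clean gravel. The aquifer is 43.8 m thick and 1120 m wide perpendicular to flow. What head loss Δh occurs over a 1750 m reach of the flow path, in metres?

7.77

Cross-sectional area A = 1120 × 43.8 = 49056 m².
From Q = K·A·i, i = Q / (K·A) = 220000 / (1010 × 49056) = 0.004440.
Head loss Δh = i · L = 0.004440 × 1750 = 7.770 m.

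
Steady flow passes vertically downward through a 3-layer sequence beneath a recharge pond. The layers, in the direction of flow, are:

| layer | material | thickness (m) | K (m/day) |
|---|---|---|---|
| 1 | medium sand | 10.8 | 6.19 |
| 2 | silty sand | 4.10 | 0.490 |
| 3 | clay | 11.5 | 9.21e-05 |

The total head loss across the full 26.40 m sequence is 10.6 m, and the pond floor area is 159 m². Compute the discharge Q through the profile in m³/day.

Flow is perpendicular to layering, so the layers act in series and the equivalent K is the thickness-weighted harmonic mean.
Total thickness L = 10.8 + 4.10 + 11.5 = 26.40 m.
Σ(b_i/K_i) = 10.8/6.19 + 4.10/0.490 + 11.5/9.21e-05 = 1.249e+05 d.
K_eq = L / Σ(b_i/K_i) = 26.40 / 1.249e+05 = 0.0002114 m/day.
Q = K_eq · A · (Δh/L) = 0.0002114 × 159 × (10.6/26.40) = 0.01350 m³/day.

0.0135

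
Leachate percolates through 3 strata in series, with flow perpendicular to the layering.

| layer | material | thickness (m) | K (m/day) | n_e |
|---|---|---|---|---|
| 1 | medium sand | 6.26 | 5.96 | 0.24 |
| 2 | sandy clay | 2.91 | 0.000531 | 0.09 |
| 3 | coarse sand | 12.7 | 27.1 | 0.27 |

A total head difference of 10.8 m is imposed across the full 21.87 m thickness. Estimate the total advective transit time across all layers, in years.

7.22

With flow normal to the layers, continuity requires the same specific discharge q through every layer.
Σ(b_i/K_i) = 6.26/5.96 + 2.91/0.000531 + 12.7/27.1 = 5482 d.
q = Δh / Σ(b_i/K_i) = 10.8 / 5482 = 0.001970 m/day.
In each layer the seepage velocity is v_i = q/n_i, so the layer transit time is t_i = b_i·n_i / q:
  layer 1 (medium sand): t_1 = 6.26 × 0.24 / 0.001970 = 762.6 d
  layer 2 (sandy clay): t_2 = 2.91 × 0.09 / 0.001970 = 132.9 d
  layer 3 (coarse sand): t_3 = 12.7 × 0.27 / 0.001970 = 1740 d
Total t = Σ t_i = 2636 days = 7.217 years.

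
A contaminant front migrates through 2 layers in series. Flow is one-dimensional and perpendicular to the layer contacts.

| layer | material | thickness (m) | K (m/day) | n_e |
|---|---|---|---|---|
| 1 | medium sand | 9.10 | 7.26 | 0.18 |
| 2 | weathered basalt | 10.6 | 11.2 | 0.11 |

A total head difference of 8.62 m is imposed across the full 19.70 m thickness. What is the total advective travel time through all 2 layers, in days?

0.716

With flow normal to the layers, continuity requires the same specific discharge q through every layer.
Σ(b_i/K_i) = 9.10/7.26 + 10.6/11.2 = 2.200 d.
q = Δh / Σ(b_i/K_i) = 8.62 / 2.200 = 3.918 m/day.
In each layer the seepage velocity is v_i = q/n_i, so the layer transit time is t_i = b_i·n_i / q:
  layer 1 (medium sand): t_1 = 9.10 × 0.18 / 3.918 = 0.4180 d
  layer 2 (weathered basalt): t_2 = 10.6 × 0.11 / 3.918 = 0.2976 d
Total t = Σ t_i = 0.7156 days.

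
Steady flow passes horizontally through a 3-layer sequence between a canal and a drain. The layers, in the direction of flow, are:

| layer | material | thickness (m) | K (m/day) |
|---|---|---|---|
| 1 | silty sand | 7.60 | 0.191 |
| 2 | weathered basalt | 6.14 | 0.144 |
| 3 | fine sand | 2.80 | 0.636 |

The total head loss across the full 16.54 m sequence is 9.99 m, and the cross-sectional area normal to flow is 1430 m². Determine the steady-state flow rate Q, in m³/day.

165

Flow is perpendicular to layering, so the layers act in series and the equivalent K is the thickness-weighted harmonic mean.
Total thickness L = 7.60 + 6.14 + 2.80 = 16.54 m.
Σ(b_i/K_i) = 7.60/0.191 + 6.14/0.144 + 2.80/0.636 = 86.83 d.
K_eq = L / Σ(b_i/K_i) = 16.54 / 86.83 = 0.1905 m/day.
Q = K_eq · A · (Δh/L) = 0.1905 × 1430 × (9.99/16.54) = 164.5 m³/day.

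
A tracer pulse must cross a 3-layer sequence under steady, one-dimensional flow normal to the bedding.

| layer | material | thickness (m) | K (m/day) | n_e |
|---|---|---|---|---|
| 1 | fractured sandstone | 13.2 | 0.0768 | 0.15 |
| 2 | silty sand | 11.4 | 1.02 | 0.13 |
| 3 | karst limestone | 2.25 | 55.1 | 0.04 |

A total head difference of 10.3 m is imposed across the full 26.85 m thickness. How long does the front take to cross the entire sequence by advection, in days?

63.1

With flow normal to the layers, continuity requires the same specific discharge q through every layer.
Σ(b_i/K_i) = 13.2/0.0768 + 11.4/1.02 + 2.25/55.1 = 183.1 d.
q = Δh / Σ(b_i/K_i) = 10.3 / 183.1 = 0.05626 m/day.
In each layer the seepage velocity is v_i = q/n_i, so the layer transit time is t_i = b_i·n_i / q:
  layer 1 (fractured sandstone): t_1 = 13.2 × 0.15 / 0.05626 = 35.20 d
  layer 2 (silty sand): t_2 = 11.4 × 0.13 / 0.05626 = 26.34 d
  layer 3 (karst limestone): t_3 = 2.25 × 0.04 / 0.05626 = 1.600 d
Total t = Σ t_i = 63.14 days.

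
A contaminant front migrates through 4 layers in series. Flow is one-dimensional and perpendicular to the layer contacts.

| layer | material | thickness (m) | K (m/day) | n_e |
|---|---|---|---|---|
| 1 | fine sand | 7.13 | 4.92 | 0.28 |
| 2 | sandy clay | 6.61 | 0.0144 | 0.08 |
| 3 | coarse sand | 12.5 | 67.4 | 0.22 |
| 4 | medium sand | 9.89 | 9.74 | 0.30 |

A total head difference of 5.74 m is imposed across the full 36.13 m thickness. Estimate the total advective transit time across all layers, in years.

1.82

With flow normal to the layers, continuity requires the same specific discharge q through every layer.
Σ(b_i/K_i) = 7.13/4.92 + 6.61/0.0144 + 12.5/67.4 + 9.89/9.74 = 461.7 d.
q = Δh / Σ(b_i/K_i) = 5.74 / 461.7 = 0.01243 m/day.
In each layer the seepage velocity is v_i = q/n_i, so the layer transit time is t_i = b_i·n_i / q:
  layer 1 (fine sand): t_1 = 7.13 × 0.28 / 0.01243 = 160.6 d
  layer 2 (sandy clay): t_2 = 6.61 × 0.08 / 0.01243 = 42.53 d
  layer 3 (coarse sand): t_3 = 12.5 × 0.22 / 0.01243 = 221.2 d
  layer 4 (medium sand): t_4 = 9.89 × 0.30 / 0.01243 = 238.6 d
Total t = Σ t_i = 662.9 days = 1.815 years.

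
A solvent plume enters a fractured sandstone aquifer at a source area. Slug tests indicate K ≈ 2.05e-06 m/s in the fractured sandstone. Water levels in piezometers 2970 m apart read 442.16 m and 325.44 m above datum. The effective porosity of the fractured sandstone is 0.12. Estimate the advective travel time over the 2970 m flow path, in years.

Convert K: 2.05e-06 m/s × 86400 = 0.1771 m/day.
Hydraulic gradient i = (442.16 − 325.44) / 2970 = 116.72 / 2970 = 0.03930.
Darcy flux q = K · i = 0.1771 × 0.03930 = 0.006961 m/day.
Seepage velocity v = q / n_e = 0.006961 / 0.12 = 0.05801 m/day.
Travel time t = L / v = 2970 / 0.05801 = 51201 days = 140.2 years.

140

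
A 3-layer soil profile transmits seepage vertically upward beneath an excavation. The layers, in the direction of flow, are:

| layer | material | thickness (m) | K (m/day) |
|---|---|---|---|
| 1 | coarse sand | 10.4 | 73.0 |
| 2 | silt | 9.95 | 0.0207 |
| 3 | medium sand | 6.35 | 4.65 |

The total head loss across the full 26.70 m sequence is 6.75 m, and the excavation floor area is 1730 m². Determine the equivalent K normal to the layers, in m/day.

0.0554

Flow is perpendicular to layering, so the layers act in series and the equivalent K is the thickness-weighted harmonic mean.
Total thickness L = 10.4 + 9.95 + 6.35 = 26.70 m.
Σ(b_i/K_i) = 10.4/73.0 + 9.95/0.0207 + 6.35/4.65 = 482.2 d.
K_eq = L / Σ(b_i/K_i) = 26.70 / 482.2 = 0.05537 m/day.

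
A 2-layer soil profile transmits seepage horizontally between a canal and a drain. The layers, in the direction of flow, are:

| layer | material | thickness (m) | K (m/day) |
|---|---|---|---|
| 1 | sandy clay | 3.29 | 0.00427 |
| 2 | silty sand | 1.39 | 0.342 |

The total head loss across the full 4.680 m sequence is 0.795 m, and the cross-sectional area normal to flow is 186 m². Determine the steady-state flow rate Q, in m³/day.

0.191

Flow is perpendicular to layering, so the layers act in series and the equivalent K is the thickness-weighted harmonic mean.
Total thickness L = 3.29 + 1.39 = 4.680 m.
Σ(b_i/K_i) = 3.29/0.00427 + 1.39/0.342 = 774.6 d.
K_eq = L / Σ(b_i/K_i) = 4.680 / 774.6 = 0.006042 m/day.
Q = K_eq · A · (Δh/L) = 0.006042 × 186 × (0.795/4.680) = 0.1909 m³/day.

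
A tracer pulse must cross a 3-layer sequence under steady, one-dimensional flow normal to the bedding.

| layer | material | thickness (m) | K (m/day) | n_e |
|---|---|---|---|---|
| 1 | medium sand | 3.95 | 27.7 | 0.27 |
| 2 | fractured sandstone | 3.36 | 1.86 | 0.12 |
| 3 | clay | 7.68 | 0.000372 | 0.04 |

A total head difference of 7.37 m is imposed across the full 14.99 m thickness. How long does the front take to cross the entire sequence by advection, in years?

13.6

With flow normal to the layers, continuity requires the same specific discharge q through every layer.
Σ(b_i/K_i) = 3.95/27.7 + 3.36/1.86 + 7.68/0.000372 = 20647 d.
q = Δh / Σ(b_i/K_i) = 7.37 / 20647 = 0.0003570 m/day.
In each layer the seepage velocity is v_i = q/n_i, so the layer transit time is t_i = b_i·n_i / q:
  layer 1 (medium sand): t_1 = 3.95 × 0.27 / 0.0003570 = 2988 d
  layer 2 (fractured sandstone): t_2 = 3.36 × 0.12 / 0.0003570 = 1130 d
  layer 3 (clay): t_3 = 7.68 × 0.04 / 0.0003570 = 860.6 d
Total t = Σ t_i = 4978 days = 13.63 years.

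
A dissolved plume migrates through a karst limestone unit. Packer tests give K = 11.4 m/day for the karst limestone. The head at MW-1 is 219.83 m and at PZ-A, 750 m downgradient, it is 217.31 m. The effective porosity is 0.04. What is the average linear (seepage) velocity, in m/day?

Hydraulic gradient i = (219.83 − 217.31) / 750 = 2.52 / 750 = 0.003360.
Darcy flux q = K · i = 11.40 × 0.003360 = 0.03830 m/day.
Seepage velocity v = q / n_e = 0.03830 / 0.04 = 0.9576 m/day.

0.958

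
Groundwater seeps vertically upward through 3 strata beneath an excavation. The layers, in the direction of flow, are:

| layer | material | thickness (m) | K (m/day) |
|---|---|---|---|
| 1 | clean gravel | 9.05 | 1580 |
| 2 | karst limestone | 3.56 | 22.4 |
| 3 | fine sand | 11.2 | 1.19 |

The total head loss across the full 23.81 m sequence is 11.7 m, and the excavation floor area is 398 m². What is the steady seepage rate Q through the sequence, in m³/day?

486

Flow is perpendicular to layering, so the layers act in series and the equivalent K is the thickness-weighted harmonic mean.
Total thickness L = 9.05 + 3.56 + 11.2 = 23.81 m.
Σ(b_i/K_i) = 9.05/1580 + 3.56/22.4 + 11.2/1.19 = 9.576 d.
K_eq = L / Σ(b_i/K_i) = 23.81 / 9.576 = 2.486 m/day.
Q = K_eq · A · (Δh/L) = 2.486 × 398 × (11.7/23.81) = 486.3 m³/day.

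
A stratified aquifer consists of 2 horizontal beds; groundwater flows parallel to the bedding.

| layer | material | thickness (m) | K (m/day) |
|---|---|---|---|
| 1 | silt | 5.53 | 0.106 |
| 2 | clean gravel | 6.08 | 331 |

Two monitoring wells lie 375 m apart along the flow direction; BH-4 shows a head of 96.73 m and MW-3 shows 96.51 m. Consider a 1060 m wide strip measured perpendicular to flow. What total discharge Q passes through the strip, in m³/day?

1250

Flow is parallel to layering, so each bed carries its own Darcy discharge and the transmissivities add.
Σ(K_i·b_i) = 0.106×5.53 + 331×6.08 = 2013 m²/day.
Hydraulic gradient i = (96.73 − 96.51) / 375 = 0.22 / 375 = 0.0005867.
Q = Σ(K_i·b_i) · W · i = 2013 × 1060 × 0.0005867 = 1252 m³/day.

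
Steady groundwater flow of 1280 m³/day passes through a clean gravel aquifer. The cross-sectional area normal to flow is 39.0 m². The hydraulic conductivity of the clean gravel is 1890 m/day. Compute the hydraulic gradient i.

From Q = K·A·i, i = Q / (K·A) = 1280 / (1890 × 39.00) = 0.01737.

0.0174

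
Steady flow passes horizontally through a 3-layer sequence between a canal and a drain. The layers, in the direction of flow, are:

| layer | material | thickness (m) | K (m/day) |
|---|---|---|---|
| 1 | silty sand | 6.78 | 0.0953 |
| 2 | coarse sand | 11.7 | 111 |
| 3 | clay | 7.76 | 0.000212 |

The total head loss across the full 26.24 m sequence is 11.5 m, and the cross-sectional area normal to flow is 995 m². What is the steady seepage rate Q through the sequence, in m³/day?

0.312

Flow is perpendicular to layering, so the layers act in series and the equivalent K is the thickness-weighted harmonic mean.
Total thickness L = 6.78 + 11.7 + 7.76 = 26.24 m.
Σ(b_i/K_i) = 6.78/0.0953 + 11.7/111 + 7.76/0.000212 = 36675 d.
K_eq = L / Σ(b_i/K_i) = 26.24 / 36675 = 0.0007155 m/day.
Q = K_eq · A · (Δh/L) = 0.0007155 × 995 × (11.5/26.24) = 0.3120 m³/day.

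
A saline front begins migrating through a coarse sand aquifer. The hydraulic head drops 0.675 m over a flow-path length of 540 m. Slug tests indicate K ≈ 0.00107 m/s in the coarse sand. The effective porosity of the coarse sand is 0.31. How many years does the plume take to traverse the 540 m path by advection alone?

Convert K: 0.00107 m/s × 86400 = 92.45 m/day.
Hydraulic gradient i = Δh / L = 0.675 / 540 = 0.001250.
Darcy flux q = K · i = 92.45 × 0.001250 = 0.1156 m/day.
Seepage velocity v = q / n_e = 0.1156 / 0.31 = 0.3728 m/day.
Travel time t = L / v = 540 / 0.3728 = 1449 days = 3.966 years.

3.97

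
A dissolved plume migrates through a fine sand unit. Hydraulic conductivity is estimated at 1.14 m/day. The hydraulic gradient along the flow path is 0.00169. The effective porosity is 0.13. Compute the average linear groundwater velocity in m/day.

Hydraulic gradient i = 0.00169.
Darcy flux q = K · i = 1.140 × 0.001690 = 0.001927 m/day.
Seepage velocity v = q / n_e = 0.001927 / 0.13 = 0.01482 m/day.

0.0148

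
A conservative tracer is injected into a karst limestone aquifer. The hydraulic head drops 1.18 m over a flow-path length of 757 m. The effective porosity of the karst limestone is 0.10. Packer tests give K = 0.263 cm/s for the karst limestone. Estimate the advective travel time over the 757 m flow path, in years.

0.585

Convert K: 0.263 cm/s × 864 = 227.2 m/day.
Hydraulic gradient i = Δh / L = 1.18 / 757 = 0.001559.
Darcy flux q = K · i = 227.2 × 0.001559 = 0.3542 m/day.
Seepage velocity v = q / n_e = 0.3542 / 0.10 = 3.542 m/day.
Travel time t = L / v = 757 / 3.542 = 213.7 days = 0.5851 years.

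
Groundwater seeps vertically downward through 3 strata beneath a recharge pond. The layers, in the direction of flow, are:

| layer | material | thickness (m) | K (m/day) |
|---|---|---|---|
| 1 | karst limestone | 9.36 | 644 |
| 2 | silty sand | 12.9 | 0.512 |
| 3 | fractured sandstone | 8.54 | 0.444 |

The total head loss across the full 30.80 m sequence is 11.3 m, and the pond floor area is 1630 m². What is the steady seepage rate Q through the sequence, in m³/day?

Flow is perpendicular to layering, so the layers act in series and the equivalent K is the thickness-weighted harmonic mean.
Total thickness L = 9.36 + 12.9 + 8.54 = 30.80 m.
Σ(b_i/K_i) = 9.36/644 + 12.9/0.512 + 8.54/0.444 = 44.44 d.
K_eq = L / Σ(b_i/K_i) = 30.80 / 44.44 = 0.6930 m/day.
Q = K_eq · A · (Δh/L) = 0.6930 × 1630 × (11.3/30.80) = 414.4 m³/day.

414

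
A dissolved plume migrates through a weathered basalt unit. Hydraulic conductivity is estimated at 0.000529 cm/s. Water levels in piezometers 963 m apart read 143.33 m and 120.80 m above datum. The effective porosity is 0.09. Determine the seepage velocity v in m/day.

0.119

Convert K: 0.000529 cm/s × 864 = 0.4571 m/day.
Hydraulic gradient i = (143.33 − 120.80) / 963 = 22.53 / 963 = 0.02340.
Darcy flux q = K · i = 0.4571 × 0.02340 = 0.01069 m/day.
Seepage velocity v = q / n_e = 0.01069 / 0.09 = 0.1188 m/day.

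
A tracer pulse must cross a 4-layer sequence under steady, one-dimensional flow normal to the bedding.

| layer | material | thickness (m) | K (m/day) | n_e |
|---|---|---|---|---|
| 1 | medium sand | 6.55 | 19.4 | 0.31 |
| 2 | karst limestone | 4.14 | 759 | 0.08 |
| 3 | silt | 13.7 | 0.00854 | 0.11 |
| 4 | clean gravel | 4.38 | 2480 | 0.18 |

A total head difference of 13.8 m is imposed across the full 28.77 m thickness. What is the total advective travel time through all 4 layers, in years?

With flow normal to the layers, continuity requires the same specific discharge q through every layer.
Σ(b_i/K_i) = 6.55/19.4 + 4.14/759 + 13.7/0.00854 + 4.38/2480 = 1605 d.
q = Δh / Σ(b_i/K_i) = 13.8 / 1605 = 0.008600 m/day.
In each layer the seepage velocity is v_i = q/n_i, so the layer transit time is t_i = b_i·n_i / q:
  layer 1 (medium sand): t_1 = 6.55 × 0.31 / 0.008600 = 236.1 d
  layer 2 (karst limestone): t_2 = 4.14 × 0.08 / 0.008600 = 38.51 d
  layer 3 (silt): t_3 = 13.7 × 0.11 / 0.008600 = 175.2 d
  layer 4 (clean gravel): t_4 = 4.38 × 0.18 / 0.008600 = 91.67 d
Total t = Σ t_i = 541.5 days = 1.483 years.

1.48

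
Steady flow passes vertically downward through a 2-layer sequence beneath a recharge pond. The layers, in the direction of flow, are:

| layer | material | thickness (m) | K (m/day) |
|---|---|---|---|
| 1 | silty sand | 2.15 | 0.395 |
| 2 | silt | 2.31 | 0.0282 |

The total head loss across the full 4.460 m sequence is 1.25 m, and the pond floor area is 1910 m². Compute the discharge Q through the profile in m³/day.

Flow is perpendicular to layering, so the layers act in series and the equivalent K is the thickness-weighted harmonic mean.
Total thickness L = 2.15 + 2.31 = 4.460 m.
Σ(b_i/K_i) = 2.15/0.395 + 2.31/0.0282 = 87.36 d.
K_eq = L / Σ(b_i/K_i) = 4.460 / 87.36 = 0.05105 m/day.
Q = K_eq · A · (Δh/L) = 0.05105 × 1910 × (1.25/4.460) = 27.33 m³/day.

27.3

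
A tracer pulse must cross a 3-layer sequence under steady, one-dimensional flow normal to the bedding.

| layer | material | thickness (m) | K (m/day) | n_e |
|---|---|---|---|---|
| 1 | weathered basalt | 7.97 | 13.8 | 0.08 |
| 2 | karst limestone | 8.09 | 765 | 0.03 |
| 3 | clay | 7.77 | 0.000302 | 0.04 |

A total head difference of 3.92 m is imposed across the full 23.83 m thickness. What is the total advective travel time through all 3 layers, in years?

21.4

With flow normal to the layers, continuity requires the same specific discharge q through every layer.
Σ(b_i/K_i) = 7.97/13.8 + 8.09/765 + 7.77/0.000302 = 25729 d.
q = Δh / Σ(b_i/K_i) = 3.92 / 25729 = 0.0001524 m/day.
In each layer the seepage velocity is v_i = q/n_i, so the layer transit time is t_i = b_i·n_i / q:
  layer 1 (weathered basalt): t_1 = 7.97 × 0.08 / 0.0001524 = 4185 d
  layer 2 (karst limestone): t_2 = 8.09 × 0.03 / 0.0001524 = 1593 d
  layer 3 (clay): t_3 = 7.77 × 0.04 / 0.0001524 = 2040 d
Total t = Σ t_i = 7818 days = 21.40 years.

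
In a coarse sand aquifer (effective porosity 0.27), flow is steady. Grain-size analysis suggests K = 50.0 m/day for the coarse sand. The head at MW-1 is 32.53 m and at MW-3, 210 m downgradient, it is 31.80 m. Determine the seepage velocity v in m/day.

0.644

Hydraulic gradient i = (32.53 − 31.80) / 210 = 0.73 / 210 = 0.003476.
Darcy flux q = K · i = 50.00 × 0.003476 = 0.1738 m/day.
Seepage velocity v = q / n_e = 0.1738 / 0.27 = 0.6437 m/day.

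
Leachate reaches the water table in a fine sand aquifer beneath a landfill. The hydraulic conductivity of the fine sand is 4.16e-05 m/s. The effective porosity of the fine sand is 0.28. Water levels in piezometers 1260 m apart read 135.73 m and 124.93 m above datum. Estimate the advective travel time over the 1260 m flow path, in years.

31.4

Convert K: 4.16e-05 m/s × 86400 = 3.594 m/day.
Hydraulic gradient i = (135.73 − 124.93) / 1260 = 10.8 / 1260 = 0.008571.
Darcy flux q = K · i = 3.594 × 0.008571 = 0.03081 m/day.
Seepage velocity v = q / n_e = 0.03081 / 0.28 = 0.1100 m/day.
Travel time t = L / v = 1260 / 0.1100 = 11452 days = 31.35 years.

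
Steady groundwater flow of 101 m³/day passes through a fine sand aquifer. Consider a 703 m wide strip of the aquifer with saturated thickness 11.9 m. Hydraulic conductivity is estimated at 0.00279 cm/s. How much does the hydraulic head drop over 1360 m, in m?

6.81

Convert K: 0.00279 cm/s × 864 = 2.411 m/day.
Cross-sectional area A = 703 × 11.9 = 8366 m².
From Q = K·A·i, i = Q / (K·A) = 101 / (2.411 × 8366) = 0.005008.
Head loss Δh = i · L = 0.005008 × 1360 = 6.811 m.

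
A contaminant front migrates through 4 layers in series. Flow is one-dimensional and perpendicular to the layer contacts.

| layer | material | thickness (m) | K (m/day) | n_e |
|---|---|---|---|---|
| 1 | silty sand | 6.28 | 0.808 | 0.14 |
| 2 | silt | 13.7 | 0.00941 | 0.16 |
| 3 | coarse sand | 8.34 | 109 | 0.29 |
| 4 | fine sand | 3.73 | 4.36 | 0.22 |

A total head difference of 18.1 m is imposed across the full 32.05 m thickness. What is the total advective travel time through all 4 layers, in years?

1.40

With flow normal to the layers, continuity requires the same specific discharge q through every layer.
Σ(b_i/K_i) = 6.28/0.808 + 13.7/0.00941 + 8.34/109 + 3.73/4.36 = 1465 d.
q = Δh / Σ(b_i/K_i) = 18.1 / 1465 = 0.01236 m/day.
In each layer the seepage velocity is v_i = q/n_i, so the layer transit time is t_i = b_i·n_i / q:
  layer 1 (silty sand): t_1 = 6.28 × 0.14 / 0.01236 = 71.14 d
  layer 2 (silt): t_2 = 13.7 × 0.16 / 0.01236 = 177.4 d
  layer 3 (coarse sand): t_3 = 8.34 × 0.29 / 0.01236 = 195.7 d
  layer 4 (fine sand): t_4 = 3.73 × 0.22 / 0.01236 = 66.40 d
Total t = Σ t_i = 510.6 days = 1.398 years.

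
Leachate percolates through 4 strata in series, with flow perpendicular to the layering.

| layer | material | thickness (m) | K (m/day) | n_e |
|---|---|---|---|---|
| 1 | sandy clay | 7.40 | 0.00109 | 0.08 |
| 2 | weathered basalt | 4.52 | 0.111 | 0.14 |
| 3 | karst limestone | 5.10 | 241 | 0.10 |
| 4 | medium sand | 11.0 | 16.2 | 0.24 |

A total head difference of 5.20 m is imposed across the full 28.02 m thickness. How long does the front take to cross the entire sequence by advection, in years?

15.7

With flow normal to the layers, continuity requires the same specific discharge q through every layer.
Σ(b_i/K_i) = 7.40/0.00109 + 4.52/0.111 + 5.10/241 + 11.0/16.2 = 6830 d.
q = Δh / Σ(b_i/K_i) = 5.20 / 6830 = 0.0007613 m/day.
In each layer the seepage velocity is v_i = q/n_i, so the layer transit time is t_i = b_i·n_i / q:
  layer 1 (sandy clay): t_1 = 7.40 × 0.08 / 0.0007613 = 777.6 d
  layer 2 (weathered basalt): t_2 = 4.52 × 0.14 / 0.0007613 = 831.2 d
  layer 3 (karst limestone): t_3 = 5.10 × 0.10 / 0.0007613 = 669.9 d
  layer 4 (medium sand): t_4 = 11.0 × 0.24 / 0.0007613 = 3468 d
Total t = Σ t_i = 5746 days = 15.73 years.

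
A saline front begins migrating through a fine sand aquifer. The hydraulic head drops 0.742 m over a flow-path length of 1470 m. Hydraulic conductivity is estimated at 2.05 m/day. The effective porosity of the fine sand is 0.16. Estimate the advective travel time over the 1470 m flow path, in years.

622

Hydraulic gradient i = Δh / L = 0.742 / 1470 = 0.0005048.
Darcy flux q = K · i = 2.050 × 0.0005048 = 0.001035 m/day.
Seepage velocity v = q / n_e = 0.001035 / 0.16 = 0.006467 m/day.
Travel time t = L / v = 1470 / 0.006467 = 2.273e+05 days = 622.3 years.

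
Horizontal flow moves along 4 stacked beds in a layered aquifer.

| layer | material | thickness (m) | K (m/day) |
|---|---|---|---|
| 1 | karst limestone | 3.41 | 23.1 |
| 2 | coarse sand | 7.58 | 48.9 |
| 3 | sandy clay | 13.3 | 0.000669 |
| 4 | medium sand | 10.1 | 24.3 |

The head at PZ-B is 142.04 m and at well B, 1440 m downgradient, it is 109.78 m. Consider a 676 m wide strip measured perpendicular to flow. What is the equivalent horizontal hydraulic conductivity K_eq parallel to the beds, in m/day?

20.2

Flow is parallel to layering, so each bed carries its own Darcy discharge and the transmissivities add.
Σ(K_i·b_i) = 23.1×3.41 + 48.9×7.58 + 0.000669×13.3 + 24.3×10.1 = 694.9 m²/day.
Total thickness b = 34.39 m, so K_eq = Σ(K_i·b_i)/b = 20.21 m/day.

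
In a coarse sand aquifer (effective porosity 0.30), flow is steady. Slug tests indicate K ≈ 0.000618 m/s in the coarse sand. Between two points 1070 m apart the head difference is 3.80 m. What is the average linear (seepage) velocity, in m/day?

Convert K: 0.000618 m/s × 86400 = 53.40 m/day.
Hydraulic gradient i = Δh / L = 3.80 / 1070 = 0.003551.
Darcy flux q = K · i = 53.40 × 0.003551 = 0.1896 m/day.
Seepage velocity v = q / n_e = 0.1896 / 0.30 = 0.6321 m/day.

0.632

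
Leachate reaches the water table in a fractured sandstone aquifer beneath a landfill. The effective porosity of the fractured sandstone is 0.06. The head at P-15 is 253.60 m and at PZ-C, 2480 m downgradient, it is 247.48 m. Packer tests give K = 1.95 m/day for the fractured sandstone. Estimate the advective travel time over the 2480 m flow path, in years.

Hydraulic gradient i = (253.60 − 247.48) / 2480 = 6.12 / 2480 = 0.002468.
Darcy flux q = K · i = 1.950 × 0.002468 = 0.004812 m/day.
Seepage velocity v = q / n_e = 0.004812 / 0.06 = 0.08020 m/day.
Travel time t = L / v = 2480 / 0.08020 = 30922 days = 84.66 years.

84.7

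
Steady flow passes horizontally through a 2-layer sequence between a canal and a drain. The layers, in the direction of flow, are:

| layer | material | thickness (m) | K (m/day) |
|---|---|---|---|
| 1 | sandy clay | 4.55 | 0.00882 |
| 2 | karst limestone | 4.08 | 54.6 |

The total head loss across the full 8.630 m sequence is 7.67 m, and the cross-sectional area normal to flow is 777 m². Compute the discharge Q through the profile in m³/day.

11.6

Flow is perpendicular to layering, so the layers act in series and the equivalent K is the thickness-weighted harmonic mean.
Total thickness L = 4.55 + 4.08 = 8.630 m.
Σ(b_i/K_i) = 4.55/0.00882 + 4.08/54.6 = 515.9 d.
K_eq = L / Σ(b_i/K_i) = 8.630 / 515.9 = 0.01673 m/day.
Q = K_eq · A · (Δh/L) = 0.01673 × 777 × (7.67/8.630) = 11.55 m³/day.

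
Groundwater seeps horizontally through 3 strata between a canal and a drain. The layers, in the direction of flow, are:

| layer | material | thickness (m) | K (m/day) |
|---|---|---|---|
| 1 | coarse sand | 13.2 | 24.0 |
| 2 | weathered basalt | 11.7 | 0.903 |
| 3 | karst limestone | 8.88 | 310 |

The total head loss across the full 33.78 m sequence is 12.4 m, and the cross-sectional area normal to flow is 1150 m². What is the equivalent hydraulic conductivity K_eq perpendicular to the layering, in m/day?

Flow is perpendicular to layering, so the layers act in series and the equivalent K is the thickness-weighted harmonic mean.
Total thickness L = 13.2 + 11.7 + 8.88 = 33.78 m.
Σ(b_i/K_i) = 13.2/24.0 + 11.7/0.903 + 8.88/310 = 13.54 d.
K_eq = L / Σ(b_i/K_i) = 33.78 / 13.54 = 2.496 m/day.

2.50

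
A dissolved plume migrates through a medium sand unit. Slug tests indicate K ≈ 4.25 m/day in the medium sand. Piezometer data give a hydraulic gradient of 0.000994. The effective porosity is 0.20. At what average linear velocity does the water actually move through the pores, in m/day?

Hydraulic gradient i = 0.000994.
Darcy flux q = K · i = 4.250 × 0.0009940 = 0.004225 m/day.
Seepage velocity v = q / n_e = 0.004225 / 0.20 = 0.02112 m/day.

0.0211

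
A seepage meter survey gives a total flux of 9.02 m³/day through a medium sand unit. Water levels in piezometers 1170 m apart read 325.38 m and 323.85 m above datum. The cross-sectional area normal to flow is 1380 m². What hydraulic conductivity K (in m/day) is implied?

Hydraulic gradient i = (325.38 − 323.85) / 1170 = 1.53 / 1170 = 0.001308.
From Q = K·A·i, K = Q / (A·i) = 9.02 / (1380 × 0.001308) = 4.998 m/day.

5.00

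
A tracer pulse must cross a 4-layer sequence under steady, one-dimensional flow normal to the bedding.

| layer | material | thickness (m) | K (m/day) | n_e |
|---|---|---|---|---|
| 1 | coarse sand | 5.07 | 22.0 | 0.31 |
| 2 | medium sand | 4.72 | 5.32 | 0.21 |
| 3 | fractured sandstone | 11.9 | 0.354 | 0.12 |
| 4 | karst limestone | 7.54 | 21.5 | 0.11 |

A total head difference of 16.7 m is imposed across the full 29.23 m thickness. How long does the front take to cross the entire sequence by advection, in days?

10.1

With flow normal to the layers, continuity requires the same specific discharge q through every layer.
Σ(b_i/K_i) = 5.07/22.0 + 4.72/5.32 + 11.9/0.354 + 7.54/21.5 = 35.08 d.
q = Δh / Σ(b_i/K_i) = 16.7 / 35.08 = 0.4760 m/day.
In each layer the seepage velocity is v_i = q/n_i, so the layer transit time is t_i = b_i·n_i / q:
  layer 1 (coarse sand): t_1 = 5.07 × 0.31 / 0.4760 = 3.302 d
  layer 2 (medium sand): t_2 = 4.72 × 0.21 / 0.4760 = 2.082 d
  layer 3 (fractured sandstone): t_3 = 11.9 × 0.12 / 0.4760 = 3.000 d
  layer 4 (karst limestone): t_4 = 7.54 × 0.11 / 0.4760 = 1.742 d
Total t = Σ t_i = 10.13 days.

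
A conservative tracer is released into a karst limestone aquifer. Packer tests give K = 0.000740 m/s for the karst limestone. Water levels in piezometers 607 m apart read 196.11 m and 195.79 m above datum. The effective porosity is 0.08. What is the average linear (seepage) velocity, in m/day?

Convert K: 0.000740 m/s × 86400 = 63.94 m/day.
Hydraulic gradient i = (196.11 − 195.79) / 607 = 0.32 / 607 = 0.0005272.
Darcy flux q = K · i = 63.94 × 0.0005272 = 0.03371 m/day.
Seepage velocity v = q / n_e = 0.03371 / 0.08 = 0.4213 m/day.

0.421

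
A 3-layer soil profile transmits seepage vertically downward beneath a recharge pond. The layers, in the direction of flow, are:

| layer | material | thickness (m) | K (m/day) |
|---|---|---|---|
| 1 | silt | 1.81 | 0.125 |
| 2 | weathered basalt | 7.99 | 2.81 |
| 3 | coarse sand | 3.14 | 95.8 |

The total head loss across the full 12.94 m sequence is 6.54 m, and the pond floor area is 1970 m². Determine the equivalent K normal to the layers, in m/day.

Flow is perpendicular to layering, so the layers act in series and the equivalent K is the thickness-weighted harmonic mean.
Total thickness L = 1.81 + 7.99 + 3.14 = 12.94 m.
Σ(b_i/K_i) = 1.81/0.125 + 7.99/2.81 + 3.14/95.8 = 17.36 d.
K_eq = L / Σ(b_i/K_i) = 12.94 / 17.36 = 0.7456 m/day.

0.746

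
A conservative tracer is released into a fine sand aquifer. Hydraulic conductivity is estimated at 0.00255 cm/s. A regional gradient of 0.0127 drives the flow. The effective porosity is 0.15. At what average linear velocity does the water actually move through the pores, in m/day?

Convert K: 0.00255 cm/s × 864 = 2.203 m/day.
Hydraulic gradient i = 0.0127.
Darcy flux q = K · i = 2.203 × 0.01270 = 0.02798 m/day.
Seepage velocity v = q / n_e = 0.02798 / 0.15 = 0.1865 m/day.

0.187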